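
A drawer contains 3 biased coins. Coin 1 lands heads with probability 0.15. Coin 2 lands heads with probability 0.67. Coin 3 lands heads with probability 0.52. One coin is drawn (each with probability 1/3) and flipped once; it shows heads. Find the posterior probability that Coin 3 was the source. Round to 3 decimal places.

Tabulate prior·likelihood by source: [1] prior 0.333333, lik 0.15, product 0.05000; [2] prior 0.333333, lik 0.67, product 0.2233; [3] prior 0.333333, lik 0.52, product 0.1733.
Normalizing constant = 0.44667; the posterior for Coin 3 is its product over the sum, 0.1733/0.44667 = 0.388.

Posterior probability ≈ 0.388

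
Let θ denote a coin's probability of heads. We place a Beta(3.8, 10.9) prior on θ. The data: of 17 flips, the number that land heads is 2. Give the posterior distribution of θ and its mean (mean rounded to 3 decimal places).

Posterior: Beta(5.8, 25.9); mean ≈ 0.183

Observing 2 successes and 15 failures updates Beta(3.8, 10.9) by adding the success and failure counts to the two shape parameters: α = 3.8+2 = 5.8, β = 10.9+15 = 25.9.
Posterior mean = α/(α+β) = 5.8/31.7 = 0.183.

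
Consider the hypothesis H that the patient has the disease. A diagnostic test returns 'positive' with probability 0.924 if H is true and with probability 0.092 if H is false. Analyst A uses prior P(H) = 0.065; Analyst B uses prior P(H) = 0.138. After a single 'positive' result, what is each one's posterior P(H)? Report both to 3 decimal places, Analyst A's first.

P('+'|H) = 0.924, P('+'|¬H) = 0.092.
Analyst A: numerator 0.924·0.065 = 0.060060; evidence = 0.060060+0.092·0.935 = 0.14608; posterior = 0.411.
Analyst B: numerator 0.924·0.138 = 0.12751; evidence = 0.12751+0.092·0.862 = 0.20682; posterior = 0.617.

Analyst A: 0.411; Analyst B: 0.617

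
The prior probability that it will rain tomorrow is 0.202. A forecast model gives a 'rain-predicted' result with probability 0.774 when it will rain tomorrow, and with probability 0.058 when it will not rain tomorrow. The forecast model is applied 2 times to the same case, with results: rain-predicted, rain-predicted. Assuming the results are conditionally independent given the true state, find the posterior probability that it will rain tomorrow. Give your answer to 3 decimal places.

Let H be the event that it will rain tomorrow; start with P(H) = 0.202. P('rain-predicted'|H) = 0.774, P('rain-predicted'|¬H) = 0.058.
Update on result 1 ('rain-predicted'): P(H) ← 0.774·0.2020 / (0.774·0.2020 + 0.058·0.7980) = 0.15635/0.20263 = 0.7716.
Update on result 2 ('rain-predicted'): P(H) ← 0.774·0.7716 / (0.774·0.7716 + 0.058·0.2284) = 0.59721/0.61046 = 0.9783.

Posterior P(H) ≈ 0.978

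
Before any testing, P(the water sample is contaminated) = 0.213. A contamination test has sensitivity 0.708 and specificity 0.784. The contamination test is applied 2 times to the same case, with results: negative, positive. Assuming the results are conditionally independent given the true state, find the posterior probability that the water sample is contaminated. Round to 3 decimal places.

With H the event that the water sample is contaminated, the joint likelihood of the observed sequence is P(data|H) = 0.292·0.708 = 0.20674 and P(data|¬H) = 0.784·0.216 = 0.16934.
Bayes: P(H|data) = 0.213·0.20674 / (0.213·0.20674 + 0.787·0.16934) = 0.044035/0.17731 = 0.2484.

Posterior P(H) ≈ 0.248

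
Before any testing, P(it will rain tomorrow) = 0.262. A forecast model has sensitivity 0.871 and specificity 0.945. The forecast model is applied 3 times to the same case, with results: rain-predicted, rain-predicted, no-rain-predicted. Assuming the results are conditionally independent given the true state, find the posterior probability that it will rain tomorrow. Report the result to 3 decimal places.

Posterior P(H) ≈ 0.924

Let H be the event that it will rain tomorrow; start with P(H) = 0.262. P('rain-predicted'|H) = 0.871, P('rain-predicted'|¬H) = 0.055.
Update on result 1 ('rain-predicted'): P(H) ← 0.871·0.2620 / (0.871·0.2620 + 0.055·0.7380) = 0.22820/0.26879 = 0.8490.
Update on result 2 ('rain-predicted'): P(H) ← 0.871·0.8490 / (0.871·0.8490 + 0.055·0.1510) = 0.73947/0.74778 = 0.9889.
Update on result 3 ('no-rain-predicted'): P(H) ← 0.129·0.9889 / (0.129·0.9889 + 0.945·0.0111) = 0.12757/0.13806 = 0.9240.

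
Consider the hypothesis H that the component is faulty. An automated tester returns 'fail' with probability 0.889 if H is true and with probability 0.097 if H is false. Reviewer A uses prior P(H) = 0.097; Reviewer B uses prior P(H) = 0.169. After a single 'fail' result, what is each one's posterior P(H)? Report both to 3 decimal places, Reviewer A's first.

Reviewer A: 0.496; Reviewer B: 0.651

P('+'|H) = 0.889, P('+'|¬H) = 0.097.
Reviewer A: numerator 0.889·0.097 = 0.086233; evidence = 0.086233+0.097·0.903 = 0.17382; posterior = 0.496.
Reviewer B: numerator 0.889·0.169 = 0.15024; evidence = 0.15024+0.097·0.831 = 0.23085; posterior = 0.651.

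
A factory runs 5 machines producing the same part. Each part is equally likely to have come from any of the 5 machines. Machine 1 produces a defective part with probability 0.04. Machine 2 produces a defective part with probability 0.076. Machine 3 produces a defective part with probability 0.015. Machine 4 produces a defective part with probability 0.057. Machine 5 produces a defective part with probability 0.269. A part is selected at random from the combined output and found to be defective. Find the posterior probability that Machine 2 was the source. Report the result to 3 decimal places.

Tabulate prior·likelihood by source: [1] prior 0.2, lik 0.04, product 0.008000; [2] prior 0.2, lik 0.076, product 0.01520; [3] prior 0.2, lik 0.015, product 0.003000; [4] prior 0.2, lik 0.057, product 0.01140; [5] prior 0.2, lik 0.269, product 0.05380.
Normalizing constant = 0.091400; the posterior for Machine 2 is its product over the sum, 0.01520/0.091400 = 0.166.

Posterior probability ≈ 0.166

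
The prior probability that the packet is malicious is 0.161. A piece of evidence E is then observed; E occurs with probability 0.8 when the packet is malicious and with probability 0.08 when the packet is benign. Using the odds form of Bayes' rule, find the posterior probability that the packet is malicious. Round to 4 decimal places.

Posterior probability ≈ 0.6574

Prior odds = 0.161/(1−0.161) = 0.19190.
Likelihood ratio for E = 0.8/0.08 = 10.000.
Posterior odds = prior odds × LR = 1.9190.
Posterior probability = odds/(1+odds) = 1.9190/2.9190 = 0.6574.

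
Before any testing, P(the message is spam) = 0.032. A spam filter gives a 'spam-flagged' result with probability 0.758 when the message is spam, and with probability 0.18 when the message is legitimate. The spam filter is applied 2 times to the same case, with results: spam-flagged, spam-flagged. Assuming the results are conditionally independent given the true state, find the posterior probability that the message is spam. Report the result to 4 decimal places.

Posterior P(H) ≈ 0.3696

Let H be the event that the message is spam; start with P(H) = 0.032. P('spam-flagged'|H) = 0.758, P('spam-flagged'|¬H) = 0.18.
Update on result 1 ('spam-flagged'): P(H) ← 0.758·0.0320 / (0.758·0.0320 + 0.18·0.9680) = 0.024256/0.19850 = 0.1222.
Update on result 2 ('spam-flagged'): P(H) ← 0.758·0.1222 / (0.758·0.1222 + 0.18·0.8778) = 0.092627/0.25063 = 0.3696.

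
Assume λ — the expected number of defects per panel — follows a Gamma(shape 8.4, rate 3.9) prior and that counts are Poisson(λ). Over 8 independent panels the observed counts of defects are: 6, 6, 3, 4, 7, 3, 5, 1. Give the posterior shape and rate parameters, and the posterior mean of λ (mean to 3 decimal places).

Posterior: Gamma(shape=43.4, rate=11.9); mean ≈ 3.647

The Poisson likelihood adds the total count to the shape and the number of exposure periods to the rate. Here ∑xᵢ = 35 and n = 8, so shape 8.4→43.4 and rate 3.9→11.9.
Posterior mean = shape/rate = 43.4/11.9 = 3.647.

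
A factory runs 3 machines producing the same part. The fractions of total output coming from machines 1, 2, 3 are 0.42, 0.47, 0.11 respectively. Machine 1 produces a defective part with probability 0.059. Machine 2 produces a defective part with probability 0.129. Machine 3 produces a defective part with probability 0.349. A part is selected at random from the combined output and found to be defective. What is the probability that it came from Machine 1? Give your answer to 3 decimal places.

Posterior probability ≈ 0.200

Tabulate prior·likelihood by source: [1] prior 0.42, lik 0.059, product 0.02478; [2] prior 0.47, lik 0.129, product 0.06063; [3] prior 0.11, lik 0.349, product 0.03839.
Normalizing constant = 0.12380; the posterior for Machine 1 is its product over the sum, 0.02478/0.12380 = 0.200.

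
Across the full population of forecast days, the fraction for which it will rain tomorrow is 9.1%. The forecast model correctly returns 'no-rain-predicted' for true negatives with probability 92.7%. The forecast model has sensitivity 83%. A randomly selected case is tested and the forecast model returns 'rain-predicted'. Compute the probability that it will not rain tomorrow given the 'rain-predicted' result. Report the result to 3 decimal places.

P(¬H | E) ≈ 0.468

Let H be the event that it will rain tomorrow. P(H) = 0.091, so P(¬H) = 0.909. With E the 'rain-predicted' result, P(E|H) = 0.83 and P(E|¬H) = 0.073.
P(E) = 0.83·0.091 + 0.073·0.909 = 0.075530 + 0.066357 = 0.14189.
By Bayes' theorem, P(H|E) = 0.075530 / 0.14189 = 0.532. Hence P(¬H|E) = 1 − 0.532 = 0.468.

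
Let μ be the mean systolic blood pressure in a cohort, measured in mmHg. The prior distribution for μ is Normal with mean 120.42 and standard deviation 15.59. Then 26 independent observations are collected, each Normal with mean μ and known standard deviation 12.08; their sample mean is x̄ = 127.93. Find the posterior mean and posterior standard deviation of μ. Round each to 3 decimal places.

Posterior mean ≈ 127.760; posterior SD ≈ 2.342

Prior precision 1/τ₀² = 1/15.59² = 0.00411441; data precision n/σ² = 26/12.08² = 0.178172.
Posterior precision = 0.00411441 + 0.178172 = 0.182286, giving posterior SD = 1/√0.182286 = 2.342.
Posterior mean = (0.00411441·120.42 + 0.178172·127.93) / 0.182286 = 127.760.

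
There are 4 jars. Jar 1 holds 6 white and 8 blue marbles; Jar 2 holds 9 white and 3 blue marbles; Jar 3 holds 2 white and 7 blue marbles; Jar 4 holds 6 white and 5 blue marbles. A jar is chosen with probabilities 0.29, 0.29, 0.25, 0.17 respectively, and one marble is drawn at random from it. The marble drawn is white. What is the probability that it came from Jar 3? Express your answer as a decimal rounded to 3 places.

Tabulate prior·likelihood by source: [1] prior 0.29, lik 0.4286, product 0.1243; [2] prior 0.29, lik 0.75, product 0.2175; [3] prior 0.25, lik 0.2222, product 0.05556; [4] prior 0.17, lik 0.5455, product 0.09273.
Normalizing constant = 0.49007; the posterior for Jar 3 is its product over the sum, 0.05556/0.49007 = 0.113.

Posterior probability ≈ 0.113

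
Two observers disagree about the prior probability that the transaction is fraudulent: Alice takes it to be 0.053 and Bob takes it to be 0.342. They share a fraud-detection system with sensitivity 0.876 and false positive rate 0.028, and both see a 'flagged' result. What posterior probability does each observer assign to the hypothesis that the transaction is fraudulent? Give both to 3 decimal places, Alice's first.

Alice: 0.636; Bob: 0.942

The likelihood ratio for a 'flagged' result is 0.876/0.028 = 31.286.
Alice: prior odds 0.053/0.947 = 0.055966; posterior odds 1.7509; posterior probability 0.636.
Bob: prior odds 0.342/0.658 = 0.51976; posterior odds 16.261; posterior probability 0.942.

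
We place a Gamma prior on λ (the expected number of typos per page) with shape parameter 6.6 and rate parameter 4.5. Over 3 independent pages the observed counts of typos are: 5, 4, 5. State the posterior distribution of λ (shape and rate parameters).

Posterior: Gamma(shape=20.6, rate=7.5)

The Poisson likelihood adds the total count to the shape and the number of exposure periods to the rate. Here ∑xᵢ = 14 and n = 3, so shape 6.6→20.6 and rate 4.5→7.5.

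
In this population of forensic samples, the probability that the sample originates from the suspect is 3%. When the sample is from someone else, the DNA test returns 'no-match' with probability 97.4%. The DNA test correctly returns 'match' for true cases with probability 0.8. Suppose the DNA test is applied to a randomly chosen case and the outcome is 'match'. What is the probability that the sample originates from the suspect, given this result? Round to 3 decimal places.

Write H for 'the sample originates from the suspect'. Prior odds H:¬H = 0.03/0.97 = 0.030928. For the 'match' outcome, the likelihood ratio is 0.8/0.026 = 30.769.
Posterior odds = 0.030928 × 30.769 = 0.95163, so P(H|E) = 0.95163/(1+0.95163) = 0.488.

P(H | E) ≈ 0.488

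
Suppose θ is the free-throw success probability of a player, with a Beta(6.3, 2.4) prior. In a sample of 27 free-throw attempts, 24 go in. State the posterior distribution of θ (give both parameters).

Posterior: Beta(30.3, 5.4)

Observing 24 successes and 3 failures updates Beta(6.3, 2.4) by adding the success and failure counts to the two shape parameters: α = 6.3+24 = 30.3, β = 2.4+3 = 5.4.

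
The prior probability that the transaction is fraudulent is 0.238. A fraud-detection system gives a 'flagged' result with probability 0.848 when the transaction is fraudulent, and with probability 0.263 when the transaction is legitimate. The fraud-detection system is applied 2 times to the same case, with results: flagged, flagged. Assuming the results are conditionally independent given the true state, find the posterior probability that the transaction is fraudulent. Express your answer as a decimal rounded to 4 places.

With H the event that the transaction is fraudulent, the joint likelihood of the observed sequence is P(data|H) = 0.848·0.848 = 0.71910 and P(data|¬H) = 0.263·0.263 = 0.069169.
Bayes: P(H|data) = 0.238·0.71910 / (0.238·0.71910 + 0.762·0.069169) = 0.17115/0.22385 = 0.7645.

Posterior P(H) ≈ 0.7645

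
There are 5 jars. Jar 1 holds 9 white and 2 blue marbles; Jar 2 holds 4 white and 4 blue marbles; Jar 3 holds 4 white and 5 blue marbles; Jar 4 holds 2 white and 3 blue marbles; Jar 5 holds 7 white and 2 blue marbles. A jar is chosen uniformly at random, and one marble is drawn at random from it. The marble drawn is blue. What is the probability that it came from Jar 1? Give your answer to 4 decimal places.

Posterior probability ≈ 0.0883

P(blue|Jar 1) = 0.1818; P(blue|Jar 2) = 0.5; P(blue|Jar 3) = 0.5556; P(blue|Jar 4) = 0.6; P(blue|Jar 5) = 0.2222.
Prior × likelihood for each source: 0.2·0.1818=0.03636, 0.2·0.5=0.1000, 0.2·0.5556=0.1111, 0.2·0.6=0.1200, 0.2·0.2222=0.04444. Summing gives P(blue) = 0.41192.
P(Jar 1 | blue) = 0.03636 / 0.41192 = 0.0883.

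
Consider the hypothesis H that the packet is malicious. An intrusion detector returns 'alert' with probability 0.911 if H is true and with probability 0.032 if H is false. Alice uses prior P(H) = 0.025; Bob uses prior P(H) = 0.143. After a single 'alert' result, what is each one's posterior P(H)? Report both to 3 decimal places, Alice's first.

P('+'|H) = 0.911, P('+'|¬H) = 0.032.
Alice: numerator 0.911·0.025 = 0.022775; evidence = 0.022775+0.032·0.975 = 0.053975; posterior = 0.422.
Bob: numerator 0.911·0.143 = 0.13027; evidence = 0.13027+0.032·0.857 = 0.15770; posterior = 0.826.

Alice: 0.422; Bob: 0.826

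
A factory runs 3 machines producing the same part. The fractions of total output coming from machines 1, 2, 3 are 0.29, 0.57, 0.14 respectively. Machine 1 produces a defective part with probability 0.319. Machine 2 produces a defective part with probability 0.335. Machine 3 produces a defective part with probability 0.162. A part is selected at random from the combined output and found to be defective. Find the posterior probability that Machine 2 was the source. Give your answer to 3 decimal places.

P(defective|M1) = 0.319; P(defective|M2) = 0.335; P(defective|M3) = 0.162.
Prior × likelihood for each source: 0.29·0.319=0.09251, 0.57·0.335=0.1910, 0.14·0.162=0.02268. Summing gives P(defective) = 0.30614.
P(Machine 2 | defective) = 0.1910 / 0.30614 = 0.624.

Posterior probability ≈ 0.624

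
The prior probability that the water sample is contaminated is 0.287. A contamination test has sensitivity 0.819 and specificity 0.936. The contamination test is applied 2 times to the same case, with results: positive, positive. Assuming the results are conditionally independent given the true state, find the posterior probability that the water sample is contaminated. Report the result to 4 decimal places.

Posterior P(H) ≈ 0.9851

Let H be the event that the water sample is contaminated; start with P(H) = 0.287. P('positive'|H) = 0.819, P('positive'|¬H) = 0.064.
Update on result 1 ('positive'): P(H) ← 0.819·0.2870 / (0.819·0.2870 + 0.064·0.7130) = 0.23505/0.28068 = 0.8374.
Update on result 2 ('positive'): P(H) ← 0.819·0.8374 / (0.819·0.8374 + 0.064·0.1626) = 0.68585/0.69626 = 0.9851.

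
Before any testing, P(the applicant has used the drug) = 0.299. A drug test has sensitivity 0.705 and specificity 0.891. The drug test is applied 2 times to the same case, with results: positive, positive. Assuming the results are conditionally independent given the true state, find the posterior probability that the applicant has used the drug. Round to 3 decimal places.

Posterior P(H) ≈ 0.947

Let H be the event that the applicant has used the drug; start with P(H) = 0.299. P('positive'|H) = 0.705, P('positive'|¬H) = 0.109.
Update on result 1 ('positive'): P(H) ← 0.705·0.2990 / (0.705·0.2990 + 0.109·0.7010) = 0.21079/0.28720 = 0.7340.
Update on result 2 ('positive'): P(H) ← 0.705·0.7340 / (0.705·0.7340 + 0.109·0.2660) = 0.51744/0.54644 = 0.9469.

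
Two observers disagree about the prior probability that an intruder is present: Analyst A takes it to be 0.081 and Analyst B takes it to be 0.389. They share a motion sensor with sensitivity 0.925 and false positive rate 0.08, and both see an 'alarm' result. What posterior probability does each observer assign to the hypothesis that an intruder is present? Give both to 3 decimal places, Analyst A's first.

Analyst A: 0.505; Analyst B: 0.880

P('+'|H) = 0.925, P('+'|¬H) = 0.08.
Analyst A: numerator 0.925·0.081 = 0.074925; evidence = 0.074925+0.08·0.919 = 0.14844; posterior = 0.505.
Analyst B: numerator 0.925·0.389 = 0.35983; evidence = 0.35983+0.08·0.611 = 0.40870; posterior = 0.880.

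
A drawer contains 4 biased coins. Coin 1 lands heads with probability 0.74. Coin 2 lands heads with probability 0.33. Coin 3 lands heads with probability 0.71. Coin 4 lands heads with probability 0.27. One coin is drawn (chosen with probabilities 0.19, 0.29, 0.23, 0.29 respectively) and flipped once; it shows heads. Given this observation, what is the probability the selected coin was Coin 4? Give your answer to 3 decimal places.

P(heads|C1) = 0.74; P(heads|C2) = 0.33; P(heads|C3) = 0.71; P(heads|C4) = 0.27.
Prior × likelihood for each source: 0.19·0.74=0.1406, 0.29·0.33=0.09570, 0.23·0.71=0.1633, 0.29·0.27=0.07830. Summing gives P(heads) = 0.47790.
P(Coin 4 | heads) = 0.07830 / 0.47790 = 0.164.

Posterior probability ≈ 0.164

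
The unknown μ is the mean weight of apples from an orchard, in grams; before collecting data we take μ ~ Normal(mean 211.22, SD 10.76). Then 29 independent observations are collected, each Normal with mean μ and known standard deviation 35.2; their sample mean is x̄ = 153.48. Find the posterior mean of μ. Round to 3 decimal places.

Posterior mean ≈ 169.044

Prior precision 1/τ₀² = 1/10.76² = 0.00863725; data precision n/σ² = 29/35.2² = 0.0234052.
Posterior precision = 0.00863725 + 0.0234052 = 0.0320425.
Posterior mean = (0.00863725·211.22 + 0.0234052·153.48) / 0.0320425 = 169.044.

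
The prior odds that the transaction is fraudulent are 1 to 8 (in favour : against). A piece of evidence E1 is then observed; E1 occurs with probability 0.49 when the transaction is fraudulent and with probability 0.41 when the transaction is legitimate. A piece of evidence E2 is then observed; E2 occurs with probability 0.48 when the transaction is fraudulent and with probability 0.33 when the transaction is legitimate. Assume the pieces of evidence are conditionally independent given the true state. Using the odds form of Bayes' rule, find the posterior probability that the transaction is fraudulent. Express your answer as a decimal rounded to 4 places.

Prior odds = 1/8 = 0.12500.
Likelihood ratio for E1 = 0.49/0.41 = 1.1951.
Likelihood ratio for E2 = 0.48/0.33 = 1.4545.
Posterior odds = prior odds × LR₁ × LR₂ = 0.21729.
Posterior probability = odds/(1+odds) = 0.21729/1.2173 = 0.1785.

Posterior probability ≈ 0.1785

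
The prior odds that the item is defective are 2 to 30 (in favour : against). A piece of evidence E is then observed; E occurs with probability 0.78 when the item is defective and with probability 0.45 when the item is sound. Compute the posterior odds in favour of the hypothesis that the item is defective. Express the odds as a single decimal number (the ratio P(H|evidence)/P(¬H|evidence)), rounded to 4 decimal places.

Prior odds = 2/30 = 0.066667. In log-odds, ln(0.066667) = -2.7081.
Add log likelihood ratio: ln(1.7333) = 0.55005.
Posterior log-odds = -2.1580, so posterior odds = exp(-2.1580) = 0.11556.

Posterior odds ≈ 0.1156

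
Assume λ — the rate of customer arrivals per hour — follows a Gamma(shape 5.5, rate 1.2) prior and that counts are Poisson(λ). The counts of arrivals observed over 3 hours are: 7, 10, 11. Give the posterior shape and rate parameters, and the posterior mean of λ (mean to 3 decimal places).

Posterior: Gamma(shape=33.5, rate=4.2); mean ≈ 7.976

Total count ∑xᵢ = 28 over n = 3 hours.
Gamma is conjugate to the Poisson likelihood: posterior is Gamma(shape = 5.5+28 = 33.5, rate = 1.2+3 = 4.2).
E[λ | data] = 33.5/4.2 = 7.976.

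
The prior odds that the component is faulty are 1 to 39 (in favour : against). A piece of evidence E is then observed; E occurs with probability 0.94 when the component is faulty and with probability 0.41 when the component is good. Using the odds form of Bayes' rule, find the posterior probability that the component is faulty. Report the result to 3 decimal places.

Prior odds = 1/39 = 0.025641. In log-odds, ln(0.025641) = -3.6636.
Add log likelihood ratio: ln(2.2927) = 0.82972.
Posterior log-odds = -2.8338, so posterior odds = exp(-2.8338) = 0.058787. Converting, P(H|E) = 0.058787/1.0588 = 0.056.

Posterior probability ≈ 0.056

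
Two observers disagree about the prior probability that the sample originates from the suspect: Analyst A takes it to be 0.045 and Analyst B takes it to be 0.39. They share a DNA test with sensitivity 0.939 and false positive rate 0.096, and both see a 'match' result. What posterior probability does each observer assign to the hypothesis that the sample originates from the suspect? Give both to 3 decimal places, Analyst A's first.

Analyst A: 0.315; Analyst B: 0.862

P('+'|H) = 0.939, P('+'|¬H) = 0.096.
Analyst A: numerator 0.939·0.045 = 0.042255; evidence = 0.042255+0.096·0.955 = 0.13393; posterior = 0.315.
Analyst B: numerator 0.939·0.39 = 0.36621; evidence = 0.36621+0.096·0.61 = 0.42477; posterior = 0.862.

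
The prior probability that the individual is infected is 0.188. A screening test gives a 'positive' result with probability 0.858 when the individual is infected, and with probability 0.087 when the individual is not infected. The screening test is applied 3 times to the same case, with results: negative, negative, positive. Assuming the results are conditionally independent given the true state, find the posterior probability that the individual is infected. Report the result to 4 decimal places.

Posterior P(H) ≈ 0.0523

With H the event that the individual is infected, the joint likelihood of the observed sequence is P(data|H) = 0.142·0.142·0.858 = 0.017301 and P(data|¬H) = 0.913·0.913·0.087 = 0.072521.
Bayes: P(H|data) = 0.188·0.017301 / (0.188·0.017301 + 0.812·0.072521) = 0.0032525/0.062139 = 0.0523.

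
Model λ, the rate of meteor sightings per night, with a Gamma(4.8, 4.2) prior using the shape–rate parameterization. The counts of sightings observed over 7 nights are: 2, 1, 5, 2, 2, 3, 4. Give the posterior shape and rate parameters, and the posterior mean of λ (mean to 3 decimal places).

The Poisson likelihood adds the total count to the shape and the number of exposure periods to the rate. Here ∑xᵢ = 19 and n = 7, so shape 4.8→23.8 and rate 4.2→11.2.
Posterior mean = shape/rate = 23.8/11.2 = 2.125.

Posterior: Gamma(shape=23.8, rate=11.2); mean ≈ 2.125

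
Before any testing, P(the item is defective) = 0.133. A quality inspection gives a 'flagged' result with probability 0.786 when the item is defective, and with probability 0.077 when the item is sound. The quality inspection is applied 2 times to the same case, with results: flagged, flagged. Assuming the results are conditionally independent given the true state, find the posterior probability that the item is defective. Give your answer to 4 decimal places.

Posterior P(H) ≈ 0.9411

With H the event that the item is defective, the joint likelihood of the observed sequence is P(data|H) = 0.786·0.786 = 0.61780 and P(data|¬H) = 0.077·0.077 = 0.0059290.
Bayes: P(H|data) = 0.133·0.61780 / (0.133·0.61780 + 0.867·0.0059290) = 0.082167/0.087307 = 0.9411.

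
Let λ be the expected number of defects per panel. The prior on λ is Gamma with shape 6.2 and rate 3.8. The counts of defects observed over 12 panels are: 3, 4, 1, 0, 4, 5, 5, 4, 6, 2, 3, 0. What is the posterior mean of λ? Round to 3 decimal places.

The Poisson likelihood adds the total count to the shape and the number of exposure periods to the rate. Here ∑xᵢ = 37 and n = 12, so shape 6.2→43.2 and rate 3.8→15.8.
Posterior mean = shape/rate = 43.2/15.8 = 2.734.

Posterior mean ≈ 2.734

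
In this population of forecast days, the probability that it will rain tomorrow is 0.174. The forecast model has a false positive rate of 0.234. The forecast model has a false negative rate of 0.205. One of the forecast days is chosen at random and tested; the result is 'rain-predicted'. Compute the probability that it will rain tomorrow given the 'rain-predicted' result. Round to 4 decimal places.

Write H for 'it will rain tomorrow'. Prior odds H:¬H = 0.174/0.826 = 0.21065. For the 'rain-predicted' outcome, the likelihood ratio is 0.795/0.234 = 3.3974.
Posterior odds = 0.21065 × 3.3974 = 0.71568, so P(H|E) = 0.71568/(1+0.71568) = 0.4171.

P(H | E) ≈ 0.4171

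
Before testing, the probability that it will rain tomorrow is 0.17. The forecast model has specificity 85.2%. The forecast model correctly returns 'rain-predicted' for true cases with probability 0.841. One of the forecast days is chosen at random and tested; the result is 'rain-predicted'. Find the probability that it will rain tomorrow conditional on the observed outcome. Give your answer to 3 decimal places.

P(H | E) ≈ 0.538

Let H be the event that it will rain tomorrow. P(H) = 0.17, so P(¬H) = 0.83. With E the 'rain-predicted' result, P(E|H) = 0.841 and P(E|¬H) = 0.148.
P(E) = 0.841·0.17 + 0.148·0.83 = 0.14297 + 0.12284 = 0.26581.
By Bayes' theorem, P(H|E) = 0.14297 / 0.26581 = 0.538.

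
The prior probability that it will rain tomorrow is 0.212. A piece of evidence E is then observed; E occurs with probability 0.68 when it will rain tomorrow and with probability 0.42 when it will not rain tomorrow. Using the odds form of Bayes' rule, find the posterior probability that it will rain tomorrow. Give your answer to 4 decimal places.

Prior odds = 0.212/(1−0.212) = 0.26904. In log-odds, ln(0.26904) = -1.3129.
Add log likelihood ratio: ln(1.6190) = 0.48184.
Posterior log-odds = -0.83107, so posterior odds = exp(-0.83107) = 0.43558. Converting, P(H|E) = 0.43558/1.4356 = 0.3034.

Posterior probability ≈ 0.3034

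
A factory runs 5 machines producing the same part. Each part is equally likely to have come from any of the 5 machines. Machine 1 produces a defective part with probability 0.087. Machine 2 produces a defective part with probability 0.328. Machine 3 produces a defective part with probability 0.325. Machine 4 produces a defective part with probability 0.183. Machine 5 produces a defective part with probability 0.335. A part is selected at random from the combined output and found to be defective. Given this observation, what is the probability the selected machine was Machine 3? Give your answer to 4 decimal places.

Posterior probability ≈ 0.2583

Tabulate prior·likelihood by source: [1] prior 0.2, lik 0.087, product 0.01740; [2] prior 0.2, lik 0.328, product 0.06560; [3] prior 0.2, lik 0.325, product 0.06500; [4] prior 0.2, lik 0.183, product 0.03660; [5] prior 0.2, lik 0.335, product 0.06700.
Normalizing constant = 0.25160; the posterior for Machine 3 is its product over the sum, 0.06500/0.25160 = 0.2583.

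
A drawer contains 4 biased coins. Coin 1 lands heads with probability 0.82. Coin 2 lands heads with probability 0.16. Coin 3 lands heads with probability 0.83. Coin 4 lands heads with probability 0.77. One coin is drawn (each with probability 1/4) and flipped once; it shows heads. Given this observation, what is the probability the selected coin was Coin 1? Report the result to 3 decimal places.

Tabulate prior·likelihood by source: [1] prior 0.25, lik 0.82, product 0.2050; [2] prior 0.25, lik 0.16, product 0.04000; [3] prior 0.25, lik 0.83, product 0.2075; [4] prior 0.25, lik 0.77, product 0.1925.
Normalizing constant = 0.64500; the posterior for Coin 1 is its product over the sum, 0.2050/0.64500 = 0.318.

Posterior probability ≈ 0.318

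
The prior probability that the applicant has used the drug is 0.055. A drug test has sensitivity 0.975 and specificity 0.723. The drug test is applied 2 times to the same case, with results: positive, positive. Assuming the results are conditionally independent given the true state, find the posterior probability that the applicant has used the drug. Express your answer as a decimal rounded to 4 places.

Posterior P(H) ≈ 0.4190

Let H be the event that the applicant has used the drug; start with P(H) = 0.055. P('positive'|H) = 0.975, P('positive'|¬H) = 0.277.
Update on result 1 ('positive'): P(H) ← 0.975·0.0550 / (0.975·0.0550 + 0.277·0.9450) = 0.053625/0.31539 = 0.1700.
Update on result 2 ('positive'): P(H) ← 0.975·0.1700 / (0.975·0.1700 + 0.277·0.8300) = 0.16578/0.39568 = 0.4190.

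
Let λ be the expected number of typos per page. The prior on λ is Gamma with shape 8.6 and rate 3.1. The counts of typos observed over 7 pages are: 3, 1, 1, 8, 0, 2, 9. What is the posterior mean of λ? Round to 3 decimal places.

Posterior mean ≈ 3.228

The Poisson likelihood adds the total count to the shape and the number of exposure periods to the rate. Here ∑xᵢ = 24 and n = 7, so shape 8.6→32.6 and rate 3.1→10.1.
Posterior mean = shape/rate = 32.6/10.1 = 3.228.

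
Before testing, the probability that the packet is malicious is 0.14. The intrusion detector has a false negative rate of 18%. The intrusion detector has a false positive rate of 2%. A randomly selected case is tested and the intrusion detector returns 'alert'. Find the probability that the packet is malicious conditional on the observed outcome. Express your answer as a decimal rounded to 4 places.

Write H for 'the packet is malicious'. Prior odds H:¬H = 0.14/0.86 = 0.16279. For the 'alert' outcome, the likelihood ratio is 0.82/0.02 = 41.000.
Posterior odds = 0.16279 × 41.000 = 6.6744, so P(H|E) = 6.6744/(1+6.6744) = 0.8697.

P(H | E) ≈ 0.8697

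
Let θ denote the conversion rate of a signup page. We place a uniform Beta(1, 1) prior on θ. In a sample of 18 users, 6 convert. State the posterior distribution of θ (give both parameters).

Observing 6 successes and 12 failures updates Beta(1, 1) by adding the success and failure counts to the two shape parameters: α = 1+6 = 7, β = 1+12 = 13.

Posterior: Beta(7, 13)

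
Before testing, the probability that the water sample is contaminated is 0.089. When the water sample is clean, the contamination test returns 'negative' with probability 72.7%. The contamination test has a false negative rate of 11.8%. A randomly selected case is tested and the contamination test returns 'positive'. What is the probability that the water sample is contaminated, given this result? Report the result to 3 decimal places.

P(H | E) ≈ 0.240

Let H be the event that the water sample is contaminated. P(H) = 0.089, so P(¬H) = 0.911. With E the 'positive' result, P(E|H) = 0.882 and P(E|¬H) = 0.273.
P(E) = 0.882·0.089 + 0.273·0.911 = 0.078498 + 0.24870 = 0.32720.
By Bayes' theorem, P(H|E) = 0.078498 / 0.32720 = 0.240.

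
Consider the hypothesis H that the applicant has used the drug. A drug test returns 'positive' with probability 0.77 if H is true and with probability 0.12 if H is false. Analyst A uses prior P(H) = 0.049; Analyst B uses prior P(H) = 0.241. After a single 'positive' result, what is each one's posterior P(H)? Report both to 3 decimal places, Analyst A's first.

Analyst A: 0.248; Analyst B: 0.671

The likelihood ratio for a 'positive' result is 0.77/0.12 = 6.4167.
Analyst A: prior odds 0.049/0.951 = 0.051525; posterior odds 0.33062; posterior probability 0.248.
Analyst B: prior odds 0.241/0.759 = 0.31752; posterior odds 2.0374; posterior probability 0.671.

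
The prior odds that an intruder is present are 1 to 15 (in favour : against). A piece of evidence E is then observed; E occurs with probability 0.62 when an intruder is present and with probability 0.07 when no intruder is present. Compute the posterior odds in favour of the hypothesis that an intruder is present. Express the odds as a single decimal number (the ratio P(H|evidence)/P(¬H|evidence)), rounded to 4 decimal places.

Prior odds = 1/15 = 0.066667.
Likelihood ratio for E = 0.62/0.07 = 8.8571.
Posterior odds = prior odds × LR = 0.59048.

Posterior odds ≈ 0.5905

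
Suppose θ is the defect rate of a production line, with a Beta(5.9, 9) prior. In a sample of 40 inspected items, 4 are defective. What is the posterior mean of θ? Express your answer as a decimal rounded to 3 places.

Posterior mean ≈ 0.180

The binomial likelihood is conjugate to the Beta prior: with 4 successes and 36 failures, the posterior is Beta(5.9+4, 9+36) = Beta(9.9, 45).
Posterior mean = α/(α+β) = 9.9/54.9 = 0.180.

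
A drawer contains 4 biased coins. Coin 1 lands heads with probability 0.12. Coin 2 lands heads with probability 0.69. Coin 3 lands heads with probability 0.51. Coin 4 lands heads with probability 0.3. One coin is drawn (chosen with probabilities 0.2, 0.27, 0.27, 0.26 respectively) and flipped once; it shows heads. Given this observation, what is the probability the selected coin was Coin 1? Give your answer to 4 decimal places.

Tabulate prior·likelihood by source: [1] prior 0.2, lik 0.12, product 0.02400; [2] prior 0.27, lik 0.69, product 0.1863; [3] prior 0.27, lik 0.51, product 0.1377; [4] prior 0.26, lik 0.3, product 0.07800.
Normalizing constant = 0.42600; the posterior for Coin 1 is its product over the sum, 0.02400/0.42600 = 0.0563.

Posterior probability ≈ 0.0563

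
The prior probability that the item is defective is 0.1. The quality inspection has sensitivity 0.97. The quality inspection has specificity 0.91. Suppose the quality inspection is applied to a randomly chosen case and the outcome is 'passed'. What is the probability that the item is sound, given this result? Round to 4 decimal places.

P(¬H | E) ≈ 0.9964

Let H be the event that the item is defective. P(H) = 0.1, so P(¬H) = 0.9. With E the 'passed' result, P(E|H) = 0.03 and P(E|¬H) = 0.91.
P(E) = 0.03·0.1 + 0.91·0.9 = 0.0030000 + 0.81900 = 0.82200.
By Bayes' theorem, P(H|E) = 0.0030000 / 0.82200 = 0.0036. Hence P(¬H|E) = 1 − 0.0036 = 0.9964.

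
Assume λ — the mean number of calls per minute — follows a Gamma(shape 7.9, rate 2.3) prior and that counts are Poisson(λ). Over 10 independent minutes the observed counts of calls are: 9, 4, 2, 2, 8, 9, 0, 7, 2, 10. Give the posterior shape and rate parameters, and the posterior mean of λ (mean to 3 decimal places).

Total count ∑xᵢ = 53 over n = 10 minutes.
Gamma is conjugate to the Poisson likelihood: posterior is Gamma(shape = 7.9+53 = 60.9, rate = 2.3+10 = 12.3).
E[λ | data] = 60.9/12.3 = 4.951.

Posterior: Gamma(shape=60.9, rate=12.3); mean ≈ 4.951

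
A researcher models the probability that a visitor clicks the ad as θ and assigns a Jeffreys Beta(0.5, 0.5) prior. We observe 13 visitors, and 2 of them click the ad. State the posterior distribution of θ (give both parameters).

Posterior: Beta(2.5, 11.5)

Observing 2 successes and 11 failures updates Beta(0.5, 0.5) by adding the success and failure counts to the two shape parameters: α = 0.5+2 = 2.5, β = 0.5+11 = 11.5.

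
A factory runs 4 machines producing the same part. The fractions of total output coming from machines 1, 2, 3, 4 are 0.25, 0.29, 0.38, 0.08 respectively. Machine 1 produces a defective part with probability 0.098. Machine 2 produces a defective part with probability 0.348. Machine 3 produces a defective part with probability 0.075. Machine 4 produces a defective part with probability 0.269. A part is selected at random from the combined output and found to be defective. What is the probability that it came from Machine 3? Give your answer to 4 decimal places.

Posterior probability ≈ 0.1624

Tabulate prior·likelihood by source: [1] prior 0.25, lik 0.098, product 0.02450; [2] prior 0.29, lik 0.348, product 0.1009; [3] prior 0.38, lik 0.075, product 0.02850; [4] prior 0.08, lik 0.269, product 0.02152.
Normalizing constant = 0.17544; the posterior for Machine 3 is its product over the sum, 0.02850/0.17544 = 0.1624.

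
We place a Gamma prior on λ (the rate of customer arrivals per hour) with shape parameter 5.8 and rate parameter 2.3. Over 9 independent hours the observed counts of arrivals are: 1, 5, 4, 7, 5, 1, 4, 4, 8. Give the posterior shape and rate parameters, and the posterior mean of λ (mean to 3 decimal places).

The Poisson likelihood adds the total count to the shape and the number of exposure periods to the rate. Here ∑xᵢ = 39 and n = 9, so shape 5.8→44.8 and rate 2.3→11.3.
E[λ | data] = 44.8/11.3 = 3.965.

Posterior: Gamma(shape=44.8, rate=11.3); mean ≈ 3.965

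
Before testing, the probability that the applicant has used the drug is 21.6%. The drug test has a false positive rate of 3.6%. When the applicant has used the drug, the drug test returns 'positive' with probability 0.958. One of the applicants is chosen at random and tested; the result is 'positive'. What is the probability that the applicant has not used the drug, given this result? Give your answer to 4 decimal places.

P(¬H | E) ≈ 0.1200

Let H be the event that the applicant has used the drug. P(H) = 0.216, so P(¬H) = 0.784. With E the 'positive' result, P(E|H) = 0.958 and P(E|¬H) = 0.036.
P(E) = 0.958·0.216 + 0.036·0.784 = 0.20693 + 0.028224 = 0.23515.
By Bayes' theorem, P(H|E) = 0.20693 / 0.23515 = 0.8800. Hence P(¬H|E) = 1 − 0.8800 = 0.1200.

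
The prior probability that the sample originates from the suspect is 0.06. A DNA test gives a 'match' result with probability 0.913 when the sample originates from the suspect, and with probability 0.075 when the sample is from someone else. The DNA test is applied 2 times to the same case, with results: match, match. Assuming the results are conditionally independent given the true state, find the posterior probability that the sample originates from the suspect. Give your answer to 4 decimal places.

With H the event that the sample originates from the suspect, the joint likelihood of the observed sequence is P(data|H) = 0.913·0.913 = 0.83357 and P(data|¬H) = 0.075·0.075 = 0.0056250.
Bayes: P(H|data) = 0.06·0.83357 / (0.06·0.83357 + 0.94·0.0056250) = 0.050014/0.055302 = 0.9044.

Posterior P(H) ≈ 0.9044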